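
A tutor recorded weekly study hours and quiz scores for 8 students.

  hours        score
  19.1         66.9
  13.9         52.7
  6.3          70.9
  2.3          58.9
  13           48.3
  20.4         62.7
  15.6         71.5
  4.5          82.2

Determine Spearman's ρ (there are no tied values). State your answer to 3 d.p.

Rank hours: 7, 5, 3, 1, 4, 8, 6, 2
Rank score: 5, 2, 6, 3, 1, 4, 7, 8
d = rank(hours) − rank(score): 2, 3, -3, -2, 3, 4, -1, -6; Σd² = 88
ρ = 1 − 6Σd² / [n(n²−1)] = 1 − 6×88 / (8×63) = 1 − 528/504 ≈ -0.048

-0.048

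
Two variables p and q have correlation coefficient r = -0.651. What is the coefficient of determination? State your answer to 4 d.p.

r² = (-0.651)² = 0.4238

0.4238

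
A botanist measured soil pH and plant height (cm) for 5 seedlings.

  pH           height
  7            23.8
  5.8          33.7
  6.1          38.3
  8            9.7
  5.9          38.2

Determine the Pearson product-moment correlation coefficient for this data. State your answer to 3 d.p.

n = 5, Σx = 32.8, Σy = 143.7, Σx² = 218.66, Σy² = 4722.35, Σxy = 898.67
nΣxy − ΣxΣy = 4493.35 − 4713.36 = -220.01
nΣx² − (Σx)² = 1093.3 − 1075.84 = 17.46; nΣy² − (Σy)² = 23611.75 − 20649.69 = 2962.06
r = -220.01 / √(17.46 × 2962.06) = -220.01 / 227.4150 ≈ -0.967

-0.967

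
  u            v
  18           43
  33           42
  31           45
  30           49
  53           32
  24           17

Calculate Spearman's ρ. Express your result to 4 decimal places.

Rank u: 1, 5, 4, 3, 6, 2
Rank v: 4, 3, 5, 6, 2, 1
d = rank(u) − rank(v): -3, 2, -1, -3, 4, 1; Σd² = 40
ρ = 1 − 6Σd² / [n(n²−1)] = 1 − 6×40 / (6×35) = 1 − 240/210 ≈ -0.1429

-0.1429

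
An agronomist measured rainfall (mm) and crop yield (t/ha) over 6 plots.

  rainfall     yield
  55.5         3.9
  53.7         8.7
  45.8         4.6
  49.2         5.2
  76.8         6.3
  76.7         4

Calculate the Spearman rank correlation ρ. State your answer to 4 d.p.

Rank rainfall: 4, 3, 1, 2, 6, 5
Rank yield: 1, 6, 3, 4, 5, 2
d = rank(rainfall) − rank(yield): 3, -3, -2, -2, 1, 3; Σd² = 36
ρ = 1 − 6Σd² / [n(n²−1)] = 1 − 6×36 / (6×35) = 1 − 216/210 ≈ -0.0286

-0.0286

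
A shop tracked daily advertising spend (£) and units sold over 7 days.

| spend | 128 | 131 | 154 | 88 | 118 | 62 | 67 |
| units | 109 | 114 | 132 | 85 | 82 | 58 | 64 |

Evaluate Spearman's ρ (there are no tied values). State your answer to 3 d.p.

Rank spend: 5, 6, 7, 3, 4, 1, 2
Rank units: 5, 6, 7, 4, 3, 1, 2
d = rank(spend) − rank(units): 0, 0, 0, -1, 1, 0, 0; Σd² = 2
ρ = 1 − 6Σd² / [n(n²−1)] = 1 − 6×2 / (7×48) = 1 − 12/336 ≈ 0.964

0.964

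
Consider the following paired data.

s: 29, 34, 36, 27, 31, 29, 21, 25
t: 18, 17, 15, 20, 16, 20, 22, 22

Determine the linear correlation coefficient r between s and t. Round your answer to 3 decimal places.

n = 8, Σs = 232, Σt = 150, Σs² = 6890, Σt² = 2862, Σst = 4268
nΣst − ΣsΣt = 34144 − 34800 = -656
nΣs² − (Σs)² = 55120 − 53824 = 1296; nΣt² − (Σt)² = 22896 − 22500 = 396
r = -656 / √(1296 × 396) = -656 / 716.3910 ≈ -0.916

-0.916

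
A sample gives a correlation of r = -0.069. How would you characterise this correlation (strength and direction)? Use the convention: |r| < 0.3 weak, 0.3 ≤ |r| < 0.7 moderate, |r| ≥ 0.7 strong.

weak negative

r = -0.069 < 0 so the relationship is negative.
|r| = 0.069, which falls in the weak range.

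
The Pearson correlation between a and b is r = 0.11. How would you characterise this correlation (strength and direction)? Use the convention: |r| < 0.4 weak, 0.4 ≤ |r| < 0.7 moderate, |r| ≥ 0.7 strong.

r = 0.11 > 0 so the relationship is positive.
|r| = 0.11, which falls in the weak range.

weak positive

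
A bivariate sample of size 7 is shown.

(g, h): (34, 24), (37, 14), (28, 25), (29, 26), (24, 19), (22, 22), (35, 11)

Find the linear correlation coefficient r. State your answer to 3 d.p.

n = 7, Σg = 209, Σh = 141, Σg² = 6435, Σh² = 3039, Σgh = 4113
nΣgh − ΣgΣh = 28791 − 29469 = -678
nΣg² − (Σg)² = 45045 − 43681 = 1364; nΣh² − (Σh)² = 21273 − 19881 = 1392
r = -678 / √(1364 × 1392) = -678 / 1377.9289 ≈ -0.492

-0.492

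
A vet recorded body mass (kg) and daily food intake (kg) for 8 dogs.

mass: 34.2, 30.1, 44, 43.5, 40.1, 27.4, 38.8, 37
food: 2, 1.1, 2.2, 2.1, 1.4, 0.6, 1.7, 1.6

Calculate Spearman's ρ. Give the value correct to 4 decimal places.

0.7857

Rank mass: 3, 2, 8, 7, 6, 1, 5, 4
Rank food: 6, 2, 8, 7, 3, 1, 5, 4
d = rank(mass) − rank(food): -3, 0, 0, 0, 3, 0, 0, 0; Σd² = 18
ρ = 1 − 6Σd² / [n(n²−1)] = 1 − 6×18 / (8×63) = 1 − 108/504 ≈ 0.7857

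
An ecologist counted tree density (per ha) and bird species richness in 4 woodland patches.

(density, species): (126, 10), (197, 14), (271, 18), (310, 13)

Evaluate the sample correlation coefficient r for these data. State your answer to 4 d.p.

0.6141

n = 4, Σx = 904, Σy = 55, Σx² = 224226, Σy² = 789, Σxy = 12926
nΣxy − ΣxΣy = 51704 − 49720 = 1984
nΣx² − (Σx)² = 896904 − 817216 = 79688; nΣy² − (Σy)² = 3156 − 3025 = 131
r = 1984 / √(79688 × 131) = 1984 / 3230.9639 ≈ 0.6141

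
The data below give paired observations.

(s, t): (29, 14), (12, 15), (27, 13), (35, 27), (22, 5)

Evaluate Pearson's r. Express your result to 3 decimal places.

0.522

n = 5, Σs = 125, Σt = 74, Σs² = 3423, Σt² = 1344, Σst = 1992
nΣst − ΣsΣt = 9960 − 9250 = 710
nΣs² − (Σs)² = 17115 − 15625 = 1490; nΣt² − (Σt)² = 6720 − 5476 = 1244
r = 710 / √(1490 × 1244) = 710 / 1361.4551 ≈ 0.522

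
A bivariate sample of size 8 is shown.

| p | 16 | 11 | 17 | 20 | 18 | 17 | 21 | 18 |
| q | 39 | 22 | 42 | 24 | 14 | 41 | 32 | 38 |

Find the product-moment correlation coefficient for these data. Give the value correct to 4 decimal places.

0.0824

n = 8, Σp = 138, Σq = 252, Σp² = 2444, Σq² = 8690, Σpq = 4365
nΣpq − ΣpΣq = 34920 − 34776 = 144
nΣp² − (Σp)² = 19552 − 19044 = 508; nΣq² − (Σq)² = 69520 − 63504 = 6016
r = 144 / √(508 × 6016) = 144 / 1748.1785 ≈ 0.0824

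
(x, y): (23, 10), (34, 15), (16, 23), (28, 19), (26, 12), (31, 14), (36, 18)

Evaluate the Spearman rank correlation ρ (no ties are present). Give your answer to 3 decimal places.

0.036

Rank x: 2, 6, 1, 4, 3, 5, 7
Rank y: 1, 4, 7, 6, 2, 3, 5
d = rank(x) − rank(y): 1, 2, -6, -2, 1, 2, 2; Σd² = 54
ρ = 1 − 6Σd² / [n(n²−1)] = 1 − 6×54 / (7×48) = 1 − 324/336 ≈ 0.036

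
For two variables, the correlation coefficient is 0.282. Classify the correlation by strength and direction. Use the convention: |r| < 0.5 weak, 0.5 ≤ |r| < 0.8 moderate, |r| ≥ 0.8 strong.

r = 0.282 > 0 so the relationship is positive.
|r| = 0.282, which falls in the weak range.

weak positive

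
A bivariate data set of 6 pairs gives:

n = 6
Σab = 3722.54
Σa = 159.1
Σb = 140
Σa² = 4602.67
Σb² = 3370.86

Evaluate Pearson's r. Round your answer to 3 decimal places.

r = (nΣab − ΣaΣb) / √[(nΣa² − (Σa)²)(nΣb² − (Σb)²)]
Numerator: 6×3722.54 − 159.1×140 = 61.24
Denominator: √[(27616.02 − 25312.81)(20225.16 − 19600)] = √[2303.21 × 625.16] = 1199.9478
r = 61.24 / 1199.9478 ≈ 0.051

0.051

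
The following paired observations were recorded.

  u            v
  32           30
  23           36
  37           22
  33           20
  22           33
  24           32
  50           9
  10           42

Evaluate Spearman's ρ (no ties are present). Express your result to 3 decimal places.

Rank u: 5, 3, 7, 6, 2, 4, 8, 1
Rank v: 4, 7, 3, 2, 6, 5, 1, 8
d = rank(u) − rank(v): 1, -4, 4, 4, -4, -1, 7, -7; Σd² = 164
ρ = 1 − 6Σd² / [n(n²−1)] = 1 − 6×164 / (8×63) = 1 − 984/504 ≈ -0.952

-0.952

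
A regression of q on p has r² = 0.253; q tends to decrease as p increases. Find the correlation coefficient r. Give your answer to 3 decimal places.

|r| = √0.253 = 0.503
The association is negative, so r = −0.503.

-0.503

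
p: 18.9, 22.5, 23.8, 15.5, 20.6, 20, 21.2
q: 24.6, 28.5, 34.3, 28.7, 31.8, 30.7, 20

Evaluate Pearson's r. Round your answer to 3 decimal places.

0.228

n = 7, Σp = 142.5, Σq = 198.6, Σp² = 2943.95, Σq² = 5771.32, Σpq = 4060.46
nΣpq − ΣpΣq = 28423.22 − 28300.5 = 122.72
nΣp² − (Σp)² = 20607.65 − 20306.25 = 301.4; nΣq² − (Σq)² = 40399.24 − 39441.96 = 957.28
r = 122.72 / √(301.4 × 957.28) = 122.72 / 537.1445 ≈ 0.228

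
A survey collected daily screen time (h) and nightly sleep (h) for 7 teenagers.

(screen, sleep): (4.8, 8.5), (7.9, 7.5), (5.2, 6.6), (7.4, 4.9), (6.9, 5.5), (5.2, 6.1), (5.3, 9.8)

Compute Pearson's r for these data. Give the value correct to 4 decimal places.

n = 7, Σx = 42.7, Σy = 48.9, Σx² = 269.99, Σy² = 359.57, Σxy = 292.24
nΣxy − ΣxΣy = 2045.68 − 2088.03 = -42.35
nΣx² − (Σx)² = 1889.93 − 1823.29 = 66.64; nΣy² − (Σy)² = 2516.99 − 2391.21 = 125.78
r = -42.35 / √(66.64 × 125.78) = -42.35 / 91.5531 ≈ -0.4626

-0.4626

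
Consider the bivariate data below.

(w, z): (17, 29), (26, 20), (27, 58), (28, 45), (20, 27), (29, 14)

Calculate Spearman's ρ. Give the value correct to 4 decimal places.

Rank w: 1, 3, 4, 5, 2, 6
Rank z: 4, 2, 6, 5, 3, 1
d = rank(w) − rank(z): -3, 1, -2, 0, -1, 5; Σd² = 40
ρ = 1 − 6Σd² / [n(n²−1)] = 1 − 6×40 / (6×35) = 1 − 240/210 ≈ -0.1429

-0.1429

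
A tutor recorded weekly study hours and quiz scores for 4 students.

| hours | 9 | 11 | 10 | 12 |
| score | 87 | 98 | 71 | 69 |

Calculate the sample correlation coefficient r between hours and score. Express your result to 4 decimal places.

n = 4, Σx = 42, Σy = 325, Σx² = 446, Σy² = 26975, Σxy = 3399
nΣxy − ΣxΣy = 13596 − 13650 = -54
nΣx² − (Σx)² = 1784 − 1764 = 20; nΣy² − (Σy)² = 107900 − 105625 = 2275
r = -54 / √(20 × 2275) = -54 / 213.3073 ≈ -0.2532

-0.2532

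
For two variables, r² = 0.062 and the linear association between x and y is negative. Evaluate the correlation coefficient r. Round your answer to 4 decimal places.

|r| = √0.062 = 0.2490
The association is negative, so r = −0.2490.

-0.2490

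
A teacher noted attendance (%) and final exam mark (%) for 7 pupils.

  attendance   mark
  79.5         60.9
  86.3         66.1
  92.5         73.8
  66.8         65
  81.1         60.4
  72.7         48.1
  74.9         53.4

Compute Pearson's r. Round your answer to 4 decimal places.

0.6219

n = 7, Σx = 553.8, Σy = 427.7, Σx² = 44258.94, Σy² = 26562.79, Σxy = 34109.45
nΣxy − ΣxΣy = 238766.15 − 236860.26 = 1905.89
nΣx² − (Σx)² = 309812.58 − 306694.44 = 3118.14; nΣy² − (Σy)² = 185939.53 − 182927.29 = 3012.24
r = 1905.89 / √(3118.14 × 3012.24) = 1905.89 / 3064.7326 ≈ 0.6219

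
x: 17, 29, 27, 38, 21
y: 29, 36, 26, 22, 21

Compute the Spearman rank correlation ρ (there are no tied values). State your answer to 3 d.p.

0.000

Rank x: 1, 4, 3, 5, 2
Rank y: 4, 5, 3, 2, 1
d = rank(x) − rank(y): -3, -1, 0, 3, 1; Σd² = 20
ρ = 1 − 6Σd² / [n(n²−1)] = 1 − 6×20 / (5×24) = 1 − 120/120 ≈ 0.000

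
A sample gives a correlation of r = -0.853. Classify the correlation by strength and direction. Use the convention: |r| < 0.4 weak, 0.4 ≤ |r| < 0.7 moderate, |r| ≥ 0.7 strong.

r = -0.853 < 0 so the relationship is negative.
|r| = 0.853, which falls in the strong range.

strong negative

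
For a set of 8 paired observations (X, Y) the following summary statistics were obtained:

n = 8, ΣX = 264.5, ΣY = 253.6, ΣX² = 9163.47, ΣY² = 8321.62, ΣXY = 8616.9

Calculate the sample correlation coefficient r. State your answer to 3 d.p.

r = (nΣXY − ΣXΣY) / √[(nΣX² − (ΣX)²)(nΣY² − (ΣY)²)]
Numerator: 8×8616.9 − 264.5×253.6 = 1858
Denominator: √[(73307.76 − 69960.25)(66572.96 − 64312.96)] = √[3347.51 × 2260] = 2750.5222
r = 1858 / 2750.5222 ≈ 0.676

0.676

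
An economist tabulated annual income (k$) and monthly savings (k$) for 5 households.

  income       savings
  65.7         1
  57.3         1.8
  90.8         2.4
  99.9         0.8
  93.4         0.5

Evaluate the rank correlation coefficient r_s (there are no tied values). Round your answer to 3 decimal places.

-0.600

Rank income: 2, 1, 3, 5, 4
Rank savings: 3, 4, 5, 2, 1
d = rank(income) − rank(savings): -1, -3, -2, 3, 3; Σd² = 32
ρ = 1 − 6Σd² / [n(n²−1)] = 1 − 6×32 / (5×24) = 1 − 192/120 ≈ -0.600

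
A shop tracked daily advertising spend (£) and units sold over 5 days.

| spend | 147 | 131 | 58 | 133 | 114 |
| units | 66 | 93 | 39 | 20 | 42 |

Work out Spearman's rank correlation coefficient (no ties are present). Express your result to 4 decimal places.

0.2000

Rank spend: 5, 3, 1, 4, 2
Rank units: 4, 5, 2, 1, 3
d = rank(spend) − rank(units): 1, -2, -1, 3, -1; Σd² = 16
ρ = 1 − 6Σd² / [n(n²−1)] = 1 − 6×16 / (5×24) = 1 − 96/120 ≈ 0.2000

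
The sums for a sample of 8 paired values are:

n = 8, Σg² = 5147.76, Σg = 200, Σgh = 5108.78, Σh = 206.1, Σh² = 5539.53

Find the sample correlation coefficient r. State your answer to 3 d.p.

r = (nΣgh − ΣgΣh) / √[(nΣg² − (Σg)²)(nΣh² − (Σh)²)]
Numerator: 8×5108.78 − 200×206.1 = -349.76
Denominator: √[(41182.08 − 40000)(44316.24 − 42477.21)] = √[1182.08 × 1839.03] = 1474.4086
r = -349.76 / 1474.4086 ≈ -0.237

-0.237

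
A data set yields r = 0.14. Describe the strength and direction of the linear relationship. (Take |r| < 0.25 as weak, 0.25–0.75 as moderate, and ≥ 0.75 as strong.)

r = 0.14 > 0 so the relationship is positive.
|r| = 0.14, which falls in the weak range.

weak positive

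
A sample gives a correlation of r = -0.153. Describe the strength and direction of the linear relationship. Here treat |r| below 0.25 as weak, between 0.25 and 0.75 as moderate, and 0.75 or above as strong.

r = -0.153 < 0 so the relationship is negative.
|r| = 0.153, which falls in the weak range.

weak negative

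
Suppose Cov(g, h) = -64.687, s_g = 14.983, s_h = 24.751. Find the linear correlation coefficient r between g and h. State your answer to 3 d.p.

-0.174

r = Cov(g,h) / (s_g · s_h) = -64.687 / (14.983 × 24.751)
  = -64.687 / 370.8442 ≈ -0.174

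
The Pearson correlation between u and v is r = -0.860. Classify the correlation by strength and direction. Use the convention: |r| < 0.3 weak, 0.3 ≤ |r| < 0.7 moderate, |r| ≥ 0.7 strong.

r = -0.860 < 0 so the relationship is negative.
|r| = 0.860, which falls in the strong range.

strong negative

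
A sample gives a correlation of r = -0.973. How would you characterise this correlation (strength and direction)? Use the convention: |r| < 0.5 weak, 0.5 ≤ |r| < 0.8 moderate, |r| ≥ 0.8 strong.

strong negative

r = -0.973 < 0 so the relationship is negative.
|r| = 0.973, which falls in the strong range.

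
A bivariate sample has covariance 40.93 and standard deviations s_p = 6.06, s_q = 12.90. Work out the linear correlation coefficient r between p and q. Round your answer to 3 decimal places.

0.524

r = Cov(p,q) / (s_p · s_q) = 40.93 / (6.06 × 12.90)
  = 40.93 / 78.1740 ≈ 0.524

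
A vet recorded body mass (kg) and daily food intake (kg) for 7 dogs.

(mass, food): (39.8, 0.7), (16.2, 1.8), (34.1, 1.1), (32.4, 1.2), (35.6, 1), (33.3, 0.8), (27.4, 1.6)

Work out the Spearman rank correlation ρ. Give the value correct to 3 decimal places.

-0.893

Rank mass: 7, 1, 5, 3, 6, 4, 2
Rank food: 1, 7, 4, 5, 3, 2, 6
d = rank(mass) − rank(food): 6, -6, 1, -2, 3, 2, -4; Σd² = 106
ρ = 1 − 6Σd² / [n(n²−1)] = 1 − 6×106 / (7×48) = 1 − 636/336 ≈ -0.893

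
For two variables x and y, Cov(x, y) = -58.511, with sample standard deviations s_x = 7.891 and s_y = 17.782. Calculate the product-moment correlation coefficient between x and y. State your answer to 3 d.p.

r = Cov(x,y) / (s_x · s_y) = -58.511 / (7.891 × 17.782)
  = -58.511 / 140.3178 ≈ -0.417

-0.417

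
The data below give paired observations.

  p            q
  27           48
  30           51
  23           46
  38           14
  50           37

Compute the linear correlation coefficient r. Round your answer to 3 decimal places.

-0.497

n = 5, Σp = 168, Σq = 196, Σp² = 6102, Σq² = 8586, Σpq = 6266
nΣpq − ΣpΣq = 31330 − 32928 = -1598
nΣp² − (Σp)² = 30510 − 28224 = 2286; nΣq² − (Σq)² = 42930 − 38416 = 4514
r = -1598 / √(2286 × 4514) = -1598 / 3212.3207 ≈ -0.497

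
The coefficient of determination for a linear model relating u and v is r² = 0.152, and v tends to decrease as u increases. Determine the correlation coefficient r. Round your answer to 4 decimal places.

-0.3899

|r| = √0.152 = 0.3899
The association is negative, so r = −0.3899.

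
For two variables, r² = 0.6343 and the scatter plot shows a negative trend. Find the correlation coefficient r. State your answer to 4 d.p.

|r| = √0.6343 = 0.7964
The association is negative, so r = −0.7964.

-0.7964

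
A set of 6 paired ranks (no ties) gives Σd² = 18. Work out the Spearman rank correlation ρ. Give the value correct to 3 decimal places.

ρ = 1 − 6Σd² / [n(n²−1)] = 1 − 6×18 / (6×35)
  = 1 − 108/210 = 1 − 0.5143 ≈ 0.486

0.486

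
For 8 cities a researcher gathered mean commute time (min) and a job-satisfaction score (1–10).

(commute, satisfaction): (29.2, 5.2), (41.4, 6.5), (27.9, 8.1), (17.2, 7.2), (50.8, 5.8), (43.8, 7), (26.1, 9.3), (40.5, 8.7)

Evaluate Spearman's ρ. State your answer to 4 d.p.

-0.5238

Rank commute: 4, 6, 3, 1, 8, 7, 2, 5
Rank satisfaction: 1, 3, 6, 5, 2, 4, 8, 7
d = rank(commute) − rank(satisfaction): 3, 3, -3, -4, 6, 3, -6, -2; Σd² = 128
ρ = 1 − 6Σd² / [n(n²−1)] = 1 − 6×128 / (8×63) = 1 − 768/504 ≈ -0.5238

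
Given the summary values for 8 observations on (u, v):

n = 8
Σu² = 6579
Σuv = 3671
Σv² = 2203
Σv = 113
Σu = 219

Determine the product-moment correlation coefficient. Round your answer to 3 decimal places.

r = (nΣuv − ΣuΣv) / √[(nΣu² − (Σu)²)(nΣv² − (Σv)²)]
Numerator: 8×3671 − 219×113 = 4621
Denominator: √[(52632 − 47961)(17624 − 12769)] = √[4671 × 4855] = 4762.1114
r = 4621 / 4762.1114 ≈ 0.970

0.970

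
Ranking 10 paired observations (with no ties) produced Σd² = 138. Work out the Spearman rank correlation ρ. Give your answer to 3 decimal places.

0.164

ρ = 1 − 6Σd² / [n(n²−1)] = 1 − 6×138 / (10×99)
  = 1 − 828/990 = 1 − 0.8364 ≈ 0.164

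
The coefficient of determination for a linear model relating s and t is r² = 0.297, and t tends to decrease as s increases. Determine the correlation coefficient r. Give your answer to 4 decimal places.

|r| = √0.297 = 0.5450
The association is negative, so r = −0.5450.

-0.5450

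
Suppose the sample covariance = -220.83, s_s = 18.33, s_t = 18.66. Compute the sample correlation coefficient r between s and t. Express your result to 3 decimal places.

-0.646

r = Cov(s,t) / (s_s · s_t) = -220.83 / (18.33 × 18.66)
  = -220.83 / 342.0378 ≈ -0.646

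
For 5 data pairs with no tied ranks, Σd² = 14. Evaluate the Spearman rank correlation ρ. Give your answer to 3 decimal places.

0.300

ρ = 1 − 6Σd² / [n(n²−1)] = 1 − 6×14 / (5×24)
  = 1 − 84/120 = 1 − 0.7000 ≈ 0.300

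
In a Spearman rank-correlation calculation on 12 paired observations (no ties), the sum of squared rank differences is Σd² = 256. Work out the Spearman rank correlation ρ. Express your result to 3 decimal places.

0.105

ρ = 1 − 6Σd² / [n(n²−1)] = 1 − 6×256 / (12×143)
  = 1 − 1536/1716 = 1 − 0.8951 ≈ 0.105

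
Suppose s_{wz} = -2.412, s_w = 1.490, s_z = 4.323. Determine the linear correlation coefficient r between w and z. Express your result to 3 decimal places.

-0.374

r = Cov(w,z) / (s_w · s_z) = -2.412 / (1.490 × 4.323)
  = -2.412 / 6.4413 ≈ -0.374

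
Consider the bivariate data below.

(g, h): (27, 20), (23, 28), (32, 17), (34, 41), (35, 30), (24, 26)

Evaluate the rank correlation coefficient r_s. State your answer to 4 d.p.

Rank g: 3, 1, 4, 5, 6, 2
Rank h: 2, 4, 1, 6, 5, 3
d = rank(g) − rank(h): 1, -3, 3, -1, 1, -1; Σd² = 22
ρ = 1 − 6Σd² / [n(n²−1)] = 1 − 6×22 / (6×35) = 1 − 132/210 ≈ 0.3714

0.3714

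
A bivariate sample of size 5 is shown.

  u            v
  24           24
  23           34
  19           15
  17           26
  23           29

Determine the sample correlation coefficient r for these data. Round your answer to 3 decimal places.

n = 5, Σu = 106, Σv = 128, Σu² = 2284, Σv² = 3474, Σuv = 2752
nΣuv − ΣuΣv = 13760 − 13568 = 192
nΣu² − (Σu)² = 11420 − 11236 = 184; nΣv² − (Σv)² = 17370 − 16384 = 986
r = 192 / √(184 × 986) = 192 / 425.9390 ≈ 0.451

0.451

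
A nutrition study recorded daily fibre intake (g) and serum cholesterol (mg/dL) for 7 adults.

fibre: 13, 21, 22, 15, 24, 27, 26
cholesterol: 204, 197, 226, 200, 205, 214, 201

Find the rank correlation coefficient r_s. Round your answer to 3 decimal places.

Rank fibre: 1, 3, 4, 2, 5, 7, 6
Rank cholesterol: 4, 1, 7, 2, 5, 6, 3
d = rank(fibre) − rank(cholesterol): -3, 2, -3, 0, 0, 1, 3; Σd² = 32
ρ = 1 − 6Σd² / [n(n²−1)] = 1 − 6×32 / (7×48) = 1 − 192/336 ≈ 0.429

0.429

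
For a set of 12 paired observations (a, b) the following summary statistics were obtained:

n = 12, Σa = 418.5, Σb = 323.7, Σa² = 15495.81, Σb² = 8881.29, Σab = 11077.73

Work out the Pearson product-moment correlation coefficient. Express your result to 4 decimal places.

r = (nΣab − ΣaΣb) / √[(nΣa² − (Σa)²)(nΣb² − (Σb)²)]
Numerator: 12×11077.73 − 418.5×323.7 = -2535.69
Denominator: √[(185949.72 − 175142.25)(106575.48 − 104781.69)] = √[10807.47 × 1793.79] = 4402.9912
r = -2535.69 / 4402.9912 ≈ -0.5759

-0.5759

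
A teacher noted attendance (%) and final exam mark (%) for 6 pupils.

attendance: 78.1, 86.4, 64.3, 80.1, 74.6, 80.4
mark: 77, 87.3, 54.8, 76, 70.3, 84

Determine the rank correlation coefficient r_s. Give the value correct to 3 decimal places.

Rank attendance: 3, 6, 1, 4, 2, 5
Rank mark: 4, 6, 1, 3, 2, 5
d = rank(attendance) − rank(mark): -1, 0, 0, 1, 0, 0; Σd² = 2
ρ = 1 − 6Σd² / [n(n²−1)] = 1 − 6×2 / (6×35) = 1 − 12/210 ≈ 0.943

0.943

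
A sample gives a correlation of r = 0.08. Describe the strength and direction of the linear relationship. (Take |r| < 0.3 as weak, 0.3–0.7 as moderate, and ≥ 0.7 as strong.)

r = 0.08 > 0 so the relationship is positive.
|r| = 0.08, which falls in the weak range.

weak positive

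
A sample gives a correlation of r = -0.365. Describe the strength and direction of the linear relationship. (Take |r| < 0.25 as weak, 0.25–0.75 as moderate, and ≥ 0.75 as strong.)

r = -0.365 < 0 so the relationship is negative.
|r| = 0.365, which falls in the moderate range.

moderate negative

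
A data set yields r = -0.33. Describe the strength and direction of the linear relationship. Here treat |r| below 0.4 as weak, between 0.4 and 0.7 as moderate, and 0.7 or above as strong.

r = -0.33 < 0 so the relationship is negative.
|r| = 0.33, which falls in the weak range.

weak negative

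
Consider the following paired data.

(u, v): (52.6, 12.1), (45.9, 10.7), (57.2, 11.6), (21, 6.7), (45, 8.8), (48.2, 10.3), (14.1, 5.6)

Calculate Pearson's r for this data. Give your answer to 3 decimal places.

n = 7, Σu = 284, Σv = 65.8, Σu² = 13133.46, Σv² = 655.24, Σuv = 2903.23
nΣuv − ΣuΣv = 20322.61 − 18687.2 = 1635.41
nΣu² − (Σu)² = 91934.22 − 80656 = 11278.22; nΣv² − (Σv)² = 4586.68 − 4329.64 = 257.04
r = 1635.41 / √(11278.22 × 257.04) = 1635.41 / 1702.6314 ≈ 0.961

0.961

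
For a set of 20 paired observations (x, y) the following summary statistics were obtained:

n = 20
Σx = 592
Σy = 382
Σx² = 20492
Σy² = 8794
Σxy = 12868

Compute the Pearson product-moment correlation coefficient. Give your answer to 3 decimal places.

r = (nΣxy − ΣxΣy) / √[(nΣx² − (Σx)²)(nΣy² − (Σy)²)]
Numerator: 20×12868 − 592×382 = 31216
Denominator: √[(409840 − 350464)(175880 − 145924)] = √[59376 × 29956] = 42174.2511
r = 31216 / 42174.2511 ≈ 0.740

0.740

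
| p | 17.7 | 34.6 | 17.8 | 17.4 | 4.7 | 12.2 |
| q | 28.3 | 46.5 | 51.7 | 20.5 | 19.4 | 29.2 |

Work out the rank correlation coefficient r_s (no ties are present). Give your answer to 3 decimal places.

0.771

Rank p: 4, 6, 5, 3, 1, 2
Rank q: 3, 5, 6, 2, 1, 4
d = rank(p) − rank(q): 1, 1, -1, 1, 0, -2; Σd² = 8
ρ = 1 − 6Σd² / [n(n²−1)] = 1 − 6×8 / (6×35) = 1 − 48/210 ≈ 0.771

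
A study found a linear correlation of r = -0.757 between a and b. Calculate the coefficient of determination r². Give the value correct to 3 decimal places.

r² = (-0.757)² = 0.573

0.573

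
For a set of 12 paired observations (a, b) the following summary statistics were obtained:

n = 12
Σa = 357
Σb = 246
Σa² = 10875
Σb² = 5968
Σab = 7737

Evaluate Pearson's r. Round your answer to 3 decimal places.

r = (nΣab − ΣaΣb) / √[(nΣa² − (Σa)²)(nΣb² − (Σb)²)]
Numerator: 12×7737 − 357×246 = 5022
Denominator: √[(130500 − 127449)(71616 − 60516)] = √[3051 × 11100] = 5819.4587
r = 5022 / 5819.4587 ≈ 0.863

0.863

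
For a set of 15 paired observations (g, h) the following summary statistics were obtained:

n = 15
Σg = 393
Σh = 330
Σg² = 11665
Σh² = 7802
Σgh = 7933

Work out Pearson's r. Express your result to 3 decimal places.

-0.828

r = (nΣgh − ΣgΣh) / √[(nΣg² − (Σg)²)(nΣh² − (Σh)²)]
Numerator: 15×7933 − 393×330 = -10695
Denominator: √[(174975 − 154449)(117030 − 108900)] = √[20526 × 8130] = 12918.0641
r = -10695 / 12918.0641 ≈ -0.828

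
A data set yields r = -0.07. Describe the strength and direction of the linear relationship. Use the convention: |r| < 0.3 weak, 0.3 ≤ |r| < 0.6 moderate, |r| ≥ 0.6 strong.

r = -0.07 < 0 so the relationship is negative.
|r| = 0.07, which falls in the weak range.

weak negative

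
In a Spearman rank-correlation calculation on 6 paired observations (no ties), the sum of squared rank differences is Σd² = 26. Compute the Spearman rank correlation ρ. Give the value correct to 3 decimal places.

ρ = 1 − 6Σd² / [n(n²−1)] = 1 − 6×26 / (6×35)
  = 1 − 156/210 = 1 − 0.7429 ≈ 0.257

0.257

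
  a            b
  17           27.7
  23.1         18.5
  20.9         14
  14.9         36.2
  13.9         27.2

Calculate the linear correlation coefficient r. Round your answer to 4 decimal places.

-0.8184

n = 5, Σa = 89.8, Σb = 123.6, Σa² = 1674.64, Σb² = 3355.82, Σab = 2108.31
nΣab − ΣaΣb = 10541.55 − 11099.28 = -557.73
nΣa² − (Σa)² = 8373.2 − 8064.04 = 309.16; nΣb² − (Σb)² = 16779.1 − 15276.96 = 1502.14
r = -557.73 / √(309.16 × 1502.14) = -557.73 / 681.4702 ≈ -0.8184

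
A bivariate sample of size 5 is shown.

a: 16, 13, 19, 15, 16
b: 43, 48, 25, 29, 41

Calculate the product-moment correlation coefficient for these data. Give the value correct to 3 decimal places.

n = 5, Σa = 79, Σb = 186, Σa² = 1267, Σb² = 7300, Σab = 2878
nΣab − ΣaΣb = 14390 − 14694 = -304
nΣa² − (Σa)² = 6335 − 6241 = 94; nΣb² − (Σb)² = 36500 − 34596 = 1904
r = -304 / √(94 × 1904) = -304 / 423.0556 ≈ -0.719

-0.719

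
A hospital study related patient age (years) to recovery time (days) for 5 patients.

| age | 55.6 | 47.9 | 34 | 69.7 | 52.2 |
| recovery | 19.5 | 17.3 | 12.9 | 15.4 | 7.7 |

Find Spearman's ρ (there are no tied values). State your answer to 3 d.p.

0.300

Rank age: 4, 2, 1, 5, 3
Rank recovery: 5, 4, 2, 3, 1
d = rank(age) − rank(recovery): -1, -2, -1, 2, 2; Σd² = 14
ρ = 1 − 6Σd² / [n(n²−1)] = 1 − 6×14 / (5×24) = 1 − 84/120 ≈ 0.300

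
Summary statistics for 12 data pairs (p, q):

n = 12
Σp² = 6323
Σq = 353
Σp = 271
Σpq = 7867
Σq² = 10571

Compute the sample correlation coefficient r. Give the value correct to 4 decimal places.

r = (nΣpq − ΣpΣq) / √[(nΣp² − (Σp)²)(nΣq² − (Σq)²)]
Numerator: 12×7867 − 271×353 = -1259
Denominator: √[(75876 − 73441)(126852 − 124609)] = √[2435 × 2243] = 2337.0291
r = -1259 / 2337.0291 ≈ -0.5387

-0.5387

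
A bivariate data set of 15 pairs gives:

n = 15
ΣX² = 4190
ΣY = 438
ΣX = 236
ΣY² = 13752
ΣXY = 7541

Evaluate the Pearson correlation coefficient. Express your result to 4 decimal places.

r = (nΣXY − ΣXΣY) / √[(nΣX² − (ΣX)²)(nΣY² − (ΣY)²)]
Numerator: 15×7541 − 236×438 = 9747
Denominator: √[(62850 − 55696)(206280 − 191844)] = √[7154 × 14436] = 10162.4379
r = 9747 / 10162.4379 ≈ 0.9591

0.9591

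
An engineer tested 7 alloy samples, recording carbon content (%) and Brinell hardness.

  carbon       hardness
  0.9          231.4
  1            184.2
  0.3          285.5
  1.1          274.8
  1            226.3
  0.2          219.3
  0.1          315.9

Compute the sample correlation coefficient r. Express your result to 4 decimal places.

n = 7, Σx = 4.6, Σy = 1737.4, Σx² = 4.16, Σy² = 443597.88, Σxy = 1082.14
nΣxy − ΣxΣy = 7574.98 − 7992.04 = -417.06
nΣx² − (Σx)² = 29.12 − 21.16 = 7.96; nΣy² − (Σy)² = 3105185.16 − 3018558.76 = 86626.4
r = -417.06 / √(7.96 × 86626.4) = -417.06 / 830.3892 ≈ -0.5022

-0.5022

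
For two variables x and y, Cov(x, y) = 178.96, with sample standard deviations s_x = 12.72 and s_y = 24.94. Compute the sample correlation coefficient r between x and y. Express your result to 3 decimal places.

0.564

r = Cov(x,y) / (s_x · s_y) = 178.96 / (12.72 × 24.94)
  = 178.96 / 317.2368 ≈ 0.564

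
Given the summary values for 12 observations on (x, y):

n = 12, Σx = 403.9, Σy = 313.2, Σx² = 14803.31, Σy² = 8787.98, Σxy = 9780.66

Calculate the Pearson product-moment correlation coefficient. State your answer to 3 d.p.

r = (nΣxy − ΣxΣy) / √[(nΣx² − (Σx)²)(nΣy² − (Σy)²)]
Numerator: 12×9780.66 − 403.9×313.2 = -9133.56
Denominator: √[(177639.72 − 163135.21)(105455.76 − 98094.24)] = √[14504.51 × 7361.52] = 10333.2106
r = -9133.56 / 10333.2106 ≈ -0.884

-0.884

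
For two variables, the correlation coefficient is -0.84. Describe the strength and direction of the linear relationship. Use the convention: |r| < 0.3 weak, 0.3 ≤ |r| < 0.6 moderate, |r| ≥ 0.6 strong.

r = -0.84 < 0 so the relationship is negative.
|r| = 0.84, which falls in the strong range.

strong negative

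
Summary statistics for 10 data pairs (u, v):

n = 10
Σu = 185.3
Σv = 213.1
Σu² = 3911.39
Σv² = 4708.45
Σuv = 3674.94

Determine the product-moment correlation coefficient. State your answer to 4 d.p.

-0.9685

r = (nΣuv − ΣuΣv) / √[(nΣu² − (Σu)²)(nΣv² − (Σv)²)]
Numerator: 10×3674.94 − 185.3×213.1 = -2738.03
Denominator: √[(39113.9 − 34336.09)(47084.5 − 45411.61)] = √[4777.81 × 1672.89] = 2827.1453
r = -2738.03 / 2827.1453 ≈ -0.9685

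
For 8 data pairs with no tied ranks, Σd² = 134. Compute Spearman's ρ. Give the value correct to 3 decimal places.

-0.595

ρ = 1 − 6Σd² / [n(n²−1)] = 1 − 6×134 / (8×63)
  = 1 − 804/504 = 1 − 1.5952 ≈ -0.595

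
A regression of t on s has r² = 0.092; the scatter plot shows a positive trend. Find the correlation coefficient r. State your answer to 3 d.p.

|r| = √0.092 = 0.303
The association is positive, so r = 0.303.

0.303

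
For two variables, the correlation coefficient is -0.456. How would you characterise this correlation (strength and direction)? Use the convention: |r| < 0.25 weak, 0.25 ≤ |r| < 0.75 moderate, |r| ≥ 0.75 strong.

moderate negative

r = -0.456 < 0 so the relationship is negative.
|r| = 0.456, which falls in the moderate range.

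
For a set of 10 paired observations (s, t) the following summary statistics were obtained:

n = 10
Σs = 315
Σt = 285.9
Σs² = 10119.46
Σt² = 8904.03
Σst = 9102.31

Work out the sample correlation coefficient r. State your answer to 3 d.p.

0.254

r = (nΣst − ΣsΣt) / √[(nΣs² − (Σs)²)(nΣt² − (Σt)²)]
Numerator: 10×9102.31 − 315×285.9 = 964.6
Denominator: √[(101194.6 − 99225)(89040.3 − 81738.81)] = √[1969.6 × 7301.49] = 3792.2308
r = 964.6 / 3792.2308 ≈ 0.254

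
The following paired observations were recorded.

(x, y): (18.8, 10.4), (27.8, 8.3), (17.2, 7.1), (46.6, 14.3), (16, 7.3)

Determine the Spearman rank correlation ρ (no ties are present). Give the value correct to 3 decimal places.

0.800

Rank x: 3, 4, 2, 5, 1
Rank y: 4, 3, 1, 5, 2
d = rank(x) − rank(y): -1, 1, 1, 0, -1; Σd² = 4
ρ = 1 − 6Σd² / [n(n²−1)] = 1 − 6×4 / (5×24) = 1 − 24/120 ≈ 0.800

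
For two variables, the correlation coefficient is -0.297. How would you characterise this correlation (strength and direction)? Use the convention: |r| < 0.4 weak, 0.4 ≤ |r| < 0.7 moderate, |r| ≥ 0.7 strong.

r = -0.297 < 0 so the relationship is negative.
|r| = 0.297, which falls in the weak range.

weak negative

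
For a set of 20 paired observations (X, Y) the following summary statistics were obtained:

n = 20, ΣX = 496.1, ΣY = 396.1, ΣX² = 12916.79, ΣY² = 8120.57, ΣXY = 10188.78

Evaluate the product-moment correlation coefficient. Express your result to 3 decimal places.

0.886

r = (nΣXY − ΣXΣY) / √[(nΣX² − (ΣX)²)(nΣY² − (ΣY)²)]
Numerator: 20×10188.78 − 496.1×396.1 = 7270.39
Denominator: √[(258335.8 − 246115.21)(162411.4 − 156895.21)] = √[12220.59 × 5516.19] = 8210.4261
r = 7270.39 / 8210.4261 ≈ 0.886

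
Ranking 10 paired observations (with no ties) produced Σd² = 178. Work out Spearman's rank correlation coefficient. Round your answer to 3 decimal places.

-0.079

ρ = 1 − 6Σd² / [n(n²−1)] = 1 − 6×178 / (10×99)
  = 1 − 1068/990 = 1 − 1.0788 ≈ -0.079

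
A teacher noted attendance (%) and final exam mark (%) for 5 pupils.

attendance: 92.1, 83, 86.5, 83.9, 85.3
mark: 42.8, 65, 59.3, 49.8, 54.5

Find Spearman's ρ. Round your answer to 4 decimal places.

-0.6000

Rank attendance: 5, 1, 4, 2, 3
Rank mark: 1, 5, 4, 2, 3
d = rank(attendance) − rank(mark): 4, -4, 0, 0, 0; Σd² = 32
ρ = 1 − 6Σd² / [n(n²−1)] = 1 − 6×32 / (5×24) = 1 − 192/120 ≈ -0.6000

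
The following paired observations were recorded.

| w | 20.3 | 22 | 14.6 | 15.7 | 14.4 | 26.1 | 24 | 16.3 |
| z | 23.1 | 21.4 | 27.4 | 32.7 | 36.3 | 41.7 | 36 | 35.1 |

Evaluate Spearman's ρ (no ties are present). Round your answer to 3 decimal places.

0.119

Rank w: 5, 6, 2, 3, 1, 8, 7, 4
Rank z: 2, 1, 3, 4, 7, 8, 6, 5
d = rank(w) − rank(z): 3, 5, -1, -1, -6, 0, 1, -1; Σd² = 74
ρ = 1 − 6Σd² / [n(n²−1)] = 1 − 6×74 / (8×63) = 1 − 444/504 ≈ 0.119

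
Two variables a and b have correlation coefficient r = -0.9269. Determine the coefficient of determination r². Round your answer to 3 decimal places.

r² = (-0.9269)² = 0.859

0.859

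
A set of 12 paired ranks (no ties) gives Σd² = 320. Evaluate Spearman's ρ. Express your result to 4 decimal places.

ρ = 1 − 6Σd² / [n(n²−1)] = 1 − 6×320 / (12×143)
  = 1 − 1920/1716 = 1 − 1.11888 ≈ -0.1189

-0.1189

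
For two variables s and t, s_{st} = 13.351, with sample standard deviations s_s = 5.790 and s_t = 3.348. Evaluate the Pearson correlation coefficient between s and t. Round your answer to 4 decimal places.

0.6887

r = Cov(s,t) / (s_s · s_t) = 13.351 / (5.790 × 3.348)
  = 13.351 / 19.3849 ≈ 0.6887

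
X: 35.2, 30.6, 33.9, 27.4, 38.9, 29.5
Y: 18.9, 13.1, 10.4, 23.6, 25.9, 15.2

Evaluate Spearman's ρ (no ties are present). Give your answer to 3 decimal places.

Rank X: 5, 3, 4, 1, 6, 2
Rank Y: 4, 2, 1, 5, 6, 3
d = rank(X) − rank(Y): 1, 1, 3, -4, 0, -1; Σd² = 28
ρ = 1 − 6Σd² / [n(n²−1)] = 1 − 6×28 / (6×35) = 1 − 168/210 ≈ 0.200

0.200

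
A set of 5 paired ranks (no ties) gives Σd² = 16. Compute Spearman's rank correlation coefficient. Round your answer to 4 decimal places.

ρ = 1 − 6Σd² / [n(n²−1)] = 1 − 6×16 / (5×24)
  = 1 − 96/120 = 1 − 0.80000 ≈ 0.2000

0.2000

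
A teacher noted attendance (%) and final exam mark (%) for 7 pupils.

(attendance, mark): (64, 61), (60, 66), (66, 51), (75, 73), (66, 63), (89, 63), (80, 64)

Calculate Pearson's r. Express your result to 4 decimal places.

n = 7, Σx = 500, Σy = 441, Σx² = 36354, Σy² = 28041, Σxy = 31590
nΣxy − ΣxΣy = 221130 − 220500 = 630
nΣx² − (Σx)² = 254478 − 250000 = 4478; nΣy² − (Σy)² = 196287 − 194481 = 1806
r = 630 / √(4478 × 1806) = 630 / 2843.8122 ≈ 0.2215

0.2215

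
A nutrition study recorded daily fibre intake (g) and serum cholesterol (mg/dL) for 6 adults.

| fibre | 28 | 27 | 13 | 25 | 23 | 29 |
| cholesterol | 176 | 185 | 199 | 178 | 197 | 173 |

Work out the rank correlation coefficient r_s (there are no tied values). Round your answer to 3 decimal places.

-0.943

Rank fibre: 5, 4, 1, 3, 2, 6
Rank cholesterol: 2, 4, 6, 3, 5, 1
d = rank(fibre) − rank(cholesterol): 3, 0, -5, 0, -3, 5; Σd² = 68
ρ = 1 − 6Σd² / [n(n²−1)] = 1 − 6×68 / (6×35) = 1 − 408/210 ≈ -0.943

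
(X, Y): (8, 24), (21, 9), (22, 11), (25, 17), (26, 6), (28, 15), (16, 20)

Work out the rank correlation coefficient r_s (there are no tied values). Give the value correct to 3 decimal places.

Rank X: 1, 3, 4, 5, 6, 7, 2
Rank Y: 7, 2, 3, 5, 1, 4, 6
d = rank(X) − rank(Y): -6, 1, 1, 0, 5, 3, -4; Σd² = 88
ρ = 1 − 6Σd² / [n(n²−1)] = 1 − 6×88 / (7×48) = 1 − 528/336 ≈ -0.571

-0.571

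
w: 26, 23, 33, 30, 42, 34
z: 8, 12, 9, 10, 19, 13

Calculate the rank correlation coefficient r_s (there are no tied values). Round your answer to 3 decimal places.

Rank w: 2, 1, 4, 3, 6, 5
Rank z: 1, 4, 2, 3, 6, 5
d = rank(w) − rank(z): 1, -3, 2, 0, 0, 0; Σd² = 14
ρ = 1 − 6Σd² / [n(n²−1)] = 1 − 6×14 / (6×35) = 1 − 84/210 ≈ 0.600

0.600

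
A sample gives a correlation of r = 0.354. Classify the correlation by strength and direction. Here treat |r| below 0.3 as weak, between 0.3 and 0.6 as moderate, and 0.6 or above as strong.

moderate positive

r = 0.354 > 0 so the relationship is positive.
|r| = 0.354, which falls in the moderate range.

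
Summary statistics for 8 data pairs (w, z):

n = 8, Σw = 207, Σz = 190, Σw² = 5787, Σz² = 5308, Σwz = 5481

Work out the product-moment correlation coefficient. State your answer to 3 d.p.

r = (nΣwz − ΣwΣz) / √[(nΣw² − (Σw)²)(nΣz² − (Σz)²)]
Numerator: 8×5481 − 207×190 = 4518
Denominator: √[(46296 − 42849)(42464 − 36100)] = √[3447 × 6364] = 4683.6640
r = 4518 / 4683.6640 ≈ 0.965

0.965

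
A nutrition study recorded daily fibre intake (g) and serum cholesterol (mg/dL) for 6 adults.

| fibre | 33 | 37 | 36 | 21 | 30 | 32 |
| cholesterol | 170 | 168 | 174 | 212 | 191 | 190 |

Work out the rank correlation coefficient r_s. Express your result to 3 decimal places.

-0.943

Rank fibre: 4, 6, 5, 1, 2, 3
Rank cholesterol: 2, 1, 3, 6, 5, 4
d = rank(fibre) − rank(cholesterol): 2, 5, 2, -5, -3, -1; Σd² = 68
ρ = 1 − 6Σd² / [n(n²−1)] = 1 − 6×68 / (6×35) = 1 − 408/210 ≈ -0.943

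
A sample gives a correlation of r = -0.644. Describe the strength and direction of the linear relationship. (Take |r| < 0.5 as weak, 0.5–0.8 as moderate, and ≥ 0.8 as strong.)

r = -0.644 < 0 so the relationship is negative.
|r| = 0.644, which falls in the moderate range.

moderate negative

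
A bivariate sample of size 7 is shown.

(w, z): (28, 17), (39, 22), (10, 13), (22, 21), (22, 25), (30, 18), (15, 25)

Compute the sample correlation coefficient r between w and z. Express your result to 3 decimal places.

0.185

n = 7, Σw = 166, Σz = 141, Σw² = 4498, Σz² = 2957, Σwz = 3391
nΣwz − ΣwΣz = 23737 − 23406 = 331
nΣw² − (Σw)² = 31486 − 27556 = 3930; nΣz² − (Σz)² = 20699 − 19881 = 818
r = 331 / √(3930 × 818) = 331 / 1792.9696 ≈ 0.185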